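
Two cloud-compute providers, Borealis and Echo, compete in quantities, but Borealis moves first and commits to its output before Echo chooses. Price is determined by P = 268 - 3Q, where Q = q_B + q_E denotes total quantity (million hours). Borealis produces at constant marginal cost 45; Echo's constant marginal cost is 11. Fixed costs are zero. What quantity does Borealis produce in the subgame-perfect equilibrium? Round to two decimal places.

Solve by backward induction. Given q_B, the follower Echo maximises π_E = (268 - 3q_B - 3q_E)q_E - 11q_E.
∂π_E/∂q_E = 257 - 3q_B - 6q_E = 0 gives the reaction function q_E = (257 - 3q_B)/6.
Borealis substitutes q_E(q_B) into its own profit: π_B = q_B(268 - 3q_B - (257 - 3q_B)/2) - 45q_B = (279/2 - (3/2)q_B)q_B - 45q_B.
Leader FOC: 189/2 - 3q_B = 0, so q_B = 63/2.
Then q_E = (257 - 3·(63/2))/6 = 325/12.

31.50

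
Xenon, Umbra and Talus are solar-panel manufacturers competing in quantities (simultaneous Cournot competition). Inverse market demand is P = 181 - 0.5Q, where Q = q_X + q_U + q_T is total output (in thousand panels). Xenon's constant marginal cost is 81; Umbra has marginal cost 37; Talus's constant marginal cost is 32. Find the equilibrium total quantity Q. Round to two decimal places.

196.50

Xenon's profit: π_X = (181 - 0.5Q)q_X - (81q_X). Setting ∂π_X/∂q_X = 0: 100 - q_X - (1/2)(q_U + q_T) = 0.
Umbra's profit: π_U = (181 - 0.5Q)q_U - (37q_U). Setting ∂π_U/∂q_U = 0: 144 - q_U - (1/2)(q_X + q_T) = 0.
Talus's first-order condition: 149 - q_T - (1/2)(q_X + q_U) = 0.
Adding the 3 first-order conditions: 393 − 2Q = 0, so Q = 393/2.
Back-substituting: q_X = (100 − 393/4)/(1/2) = 7/2, q_U = (144 − 393/4)/(1/2) = 183/2, q_T = (149 − 393/4)/(1/2) = 203/2.
Total output Q = 7/2 + 183/2 + 203/2 = 393/2.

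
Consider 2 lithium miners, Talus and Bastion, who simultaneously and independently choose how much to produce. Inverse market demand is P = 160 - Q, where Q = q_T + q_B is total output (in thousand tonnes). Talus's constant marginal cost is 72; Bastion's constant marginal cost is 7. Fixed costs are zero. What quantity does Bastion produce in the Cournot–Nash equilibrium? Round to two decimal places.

Talus's profit: π_T = (160 - Q)q_T - (72q_T). Setting ∂π_T/∂q_T = 0: 88 - 2q_T - (q_B) = 0.
Bastion's first-order condition: 153 - 2q_B - (q_T) = 0.
So q_T = (88 - q_B)/2 and q_B = (153 - q_T)/2.
Substituting one into the other gives q_T = 23/3 and q_B = 218/3.

72.67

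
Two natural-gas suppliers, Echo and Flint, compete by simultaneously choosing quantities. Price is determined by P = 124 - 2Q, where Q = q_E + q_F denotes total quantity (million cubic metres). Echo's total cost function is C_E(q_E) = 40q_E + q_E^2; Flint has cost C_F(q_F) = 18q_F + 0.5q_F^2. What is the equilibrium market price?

72

Echo's profit: π_E = (124 - 2Q)q_E - (40q_E + q_E²). Setting ∂π_E/∂q_E = 0: 84 - 6q_E - 2(q_F) = 0.
Flint's first-order condition: 106 - 5q_F - 2(q_E) = 0.
So q_E = (84 - 2q_F)/6 and q_F = (106 - 2q_E)/5.
Solving the pair: q_E = 8, q_F = 18.
Total output Q = 26, so price P = 124 - 2·26 = 72.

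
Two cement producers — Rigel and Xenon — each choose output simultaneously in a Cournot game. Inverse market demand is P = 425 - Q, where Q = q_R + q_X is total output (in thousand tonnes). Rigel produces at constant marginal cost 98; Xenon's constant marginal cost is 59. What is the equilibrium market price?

194

Rigel's profit: π_R = (425 - Q)q_R - (98q_R). Setting ∂π_R/∂q_R = 0: 327 - 2q_R - (q_X) = 0.
Xenon's profit: π_X = (425 - Q)q_X - (59q_X). Setting ∂π_X/∂q_X = 0: 366 - 2q_X - (q_R) = 0.
So q_R = (327 - q_X)/2 and q_X = (366 - q_R)/2.
Substituting one into the other gives q_R = 96 and q_X = 135.
Total output Q = 231, so price P = 425 - 231 = 194.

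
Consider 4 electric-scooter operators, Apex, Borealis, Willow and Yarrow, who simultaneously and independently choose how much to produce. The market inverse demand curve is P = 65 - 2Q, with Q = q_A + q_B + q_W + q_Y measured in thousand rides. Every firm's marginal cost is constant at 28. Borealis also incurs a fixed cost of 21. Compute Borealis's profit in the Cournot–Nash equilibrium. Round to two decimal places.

A representative firm's profit is π_i = q_i(65 - 2Q) - 28q_i.
First-order condition (treating rivals' output as given): 37 - 4q_i - 2·Σ_{j≠i} q_j = 0.
With identical firms every q_j equals q_i, so Σ_{j≠i} q_j = 3q_i and 37 = 10q_i, giving q_i = 37/10.
Price P = 65 - 2·(74/5) = 177/5.
Borealis's profit: (177/5 - 28)·(37/10) - 21 = 319/50.

6.38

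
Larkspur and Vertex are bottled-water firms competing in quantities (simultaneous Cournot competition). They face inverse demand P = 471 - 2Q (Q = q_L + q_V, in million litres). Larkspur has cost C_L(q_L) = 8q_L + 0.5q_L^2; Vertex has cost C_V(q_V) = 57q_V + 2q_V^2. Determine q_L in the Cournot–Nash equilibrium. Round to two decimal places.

79.89

Larkspur's profit: π_L = (471 - 2Q)q_L - (8q_L + (1/2)q_L²). Setting ∂π_L/∂q_L = 0: 463 - 5q_L - 2(q_V) = 0.
Vertex's profit: π_V = (471 - 2Q)q_V - (57q_V + 2q_V²). Setting ∂π_V/∂q_V = 0: 414 - 8q_V - 2(q_L) = 0.
Best responses: q_L = (463 - 2q_V)/5, q_V = (414 - 2q_L)/8.
Solving the pair: q_L = 719/9, q_V = 286/9.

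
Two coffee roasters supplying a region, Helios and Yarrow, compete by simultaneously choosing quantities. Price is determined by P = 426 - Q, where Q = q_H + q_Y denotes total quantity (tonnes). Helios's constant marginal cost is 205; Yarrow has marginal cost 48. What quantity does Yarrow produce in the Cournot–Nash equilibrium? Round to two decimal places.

178.33

Helios's profit: π_H = (426 - Q)q_H - (205q_H). Setting ∂π_H/∂q_H = 0: 221 - 2q_H - (q_Y) = 0.
Yarrow's first-order condition: 378 - 2q_Y - (q_H) = 0.
Best responses: q_H = (221 - q_Y)/2, q_Y = (378 - q_H)/2.
Substituting one into the other gives q_H = 64/3 and q_Y = 535/3.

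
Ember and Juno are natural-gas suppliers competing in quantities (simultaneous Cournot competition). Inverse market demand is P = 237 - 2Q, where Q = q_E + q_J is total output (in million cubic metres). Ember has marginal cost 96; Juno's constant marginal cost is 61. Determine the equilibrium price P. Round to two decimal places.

131.33

Ember's profit: π_E = (237 - 2Q)q_E - (96q_E). Setting ∂π_E/∂q_E = 0: 141 - 4q_E - 2(q_J) = 0.
Juno's profit: π_J = (237 - 2Q)q_J - (61q_J). Setting ∂π_J/∂q_J = 0: 176 - 4q_J - 2(q_E) = 0.
So q_E = (141 - 2q_J)/4 and q_J = (176 - 2q_E)/4.
Substituting one into the other gives q_E = 53/3 and q_J = 211/6.
Total output Q = 317/6, so price P = 237 - 2·(317/6) = 394/3.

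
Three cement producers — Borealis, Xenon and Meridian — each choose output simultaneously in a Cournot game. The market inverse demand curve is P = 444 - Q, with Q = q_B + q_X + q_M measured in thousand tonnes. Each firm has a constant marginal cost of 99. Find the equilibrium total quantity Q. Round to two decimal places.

258.75

Each firm earns π_i = (444 - Q)q_i - 99q_i.
First-order condition (treating rivals' output as given): 345 - 2q_i - Σ_{j≠i} q_j = 0.
With identical firms every q_j equals q_i, so Σ_{j≠i} q_j = 2q_i and 345 = 4q_i, giving q_i = 345/4.
Total output Q = 345/4 + 345/4 + 345/4 = 1035/4.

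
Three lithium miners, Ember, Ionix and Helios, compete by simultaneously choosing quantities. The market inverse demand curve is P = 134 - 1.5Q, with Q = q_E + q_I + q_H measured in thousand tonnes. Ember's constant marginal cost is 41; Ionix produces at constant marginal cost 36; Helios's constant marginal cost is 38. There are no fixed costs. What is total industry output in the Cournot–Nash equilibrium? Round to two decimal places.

47.83

Ember's profit: π_E = (134 - 1.5Q)q_E - (41q_E). Setting ∂π_E/∂q_E = 0: 93 - 3q_E - (3/2)(q_I + q_H) = 0.
Ionix's profit: π_I = (134 - 1.5Q)q_I - (36q_I). Setting ∂π_I/∂q_I = 0: 98 - 3q_I - (3/2)(q_E + q_H) = 0.
Helios's profit: π_H = (134 - 1.5Q)q_H - (38q_H). Setting ∂π_H/∂q_H = 0: 96 - 3q_H - (3/2)(q_E + q_I) = 0.
Summing all 3 equations gives 287 − 6Q = 0, hence Q = 287/6.
Back-substituting: q_E = (93 − 287/4)/(3/2) = 85/6, q_I = (98 − 287/4)/(3/2) = 35/2, q_H = (96 − 287/4)/(3/2) = 97/6.
Total output Q = 85/6 + 35/2 + 97/6 = 287/6.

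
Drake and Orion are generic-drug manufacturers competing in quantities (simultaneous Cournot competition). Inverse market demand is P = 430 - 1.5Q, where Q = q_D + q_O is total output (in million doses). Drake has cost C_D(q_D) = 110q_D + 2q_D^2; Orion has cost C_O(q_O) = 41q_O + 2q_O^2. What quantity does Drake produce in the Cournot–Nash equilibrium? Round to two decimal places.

35.43

Drake's profit: π_D = (430 - 1.5Q)q_D - (110q_D + 2q_D²). Setting ∂π_D/∂q_D = 0: 320 - 7q_D - (3/2)(q_O) = 0.
Orion's first-order condition: 389 - 7q_O - (3/2)(q_D) = 0.
So q_D = (320 - (3/2)q_O)/7 and q_O = (389 - (3/2)q_D)/7.
Solving the pair: q_D = 35.4332, q_O = 47.9786.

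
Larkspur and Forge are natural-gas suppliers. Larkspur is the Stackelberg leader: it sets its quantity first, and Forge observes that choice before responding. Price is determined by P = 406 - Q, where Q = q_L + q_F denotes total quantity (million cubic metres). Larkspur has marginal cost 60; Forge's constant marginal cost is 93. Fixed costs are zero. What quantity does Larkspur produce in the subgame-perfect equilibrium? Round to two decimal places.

189.50

Solve by backward induction. Given q_L, the follower Forge maximises π_F = (406 - q_L - q_F)q_F - 93q_F.
∂π_F/∂q_F = 313 - q_L - 2q_F = 0 gives the reaction function q_F = (313 - q_L)/2.
The leader anticipates this reaction. Substituting into P = 406 - Q gives P = 499/2 - (1/2)q_L, so π_L = (499/2 - (1/2)q_L)q_L - 60q_L.
Maximising: ∂π_L/∂q_L = 379/2 - q_L = 0, giving q_L = 379/2.
Then q_F = (313 - 379/2)/2 = 247/4.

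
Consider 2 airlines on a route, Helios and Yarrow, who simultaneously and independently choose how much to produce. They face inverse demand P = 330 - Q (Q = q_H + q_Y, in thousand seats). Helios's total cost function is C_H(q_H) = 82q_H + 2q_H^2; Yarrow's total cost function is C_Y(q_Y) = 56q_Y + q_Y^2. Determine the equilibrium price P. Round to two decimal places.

Helios's profit: π_H = (330 - Q)q_H - (82q_H + 2q_H²). Setting ∂π_H/∂q_H = 0: 248 - 6q_H - (q_Y) = 0.
Yarrow's first-order condition: 274 - 4q_Y - (q_H) = 0.
Best responses: q_H = (248 - q_Y)/6, q_Y = (274 - q_H)/4.
Solving the pair: q_H = 718/23, q_Y = 1396/23.
Total output Q = 91.9130, so price P = 330 - 91.9130 = 238.0870.

238.09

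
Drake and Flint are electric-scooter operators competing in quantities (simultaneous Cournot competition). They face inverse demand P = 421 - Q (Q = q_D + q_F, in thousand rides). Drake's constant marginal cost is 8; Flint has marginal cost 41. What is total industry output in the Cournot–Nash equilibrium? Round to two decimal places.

264.33

Drake's profit: π_D = (421 - Q)q_D - (8q_D). Setting ∂π_D/∂q_D = 0: 413 - 2q_D - (q_F) = 0.
Flint's profit: π_F = (421 - Q)q_F - (41q_F). Setting ∂π_F/∂q_F = 0: 380 - 2q_F - (q_D) = 0.
So q_D = (413 - q_F)/2 and q_F = (380 - q_D)/2.
Substituting one into the other gives q_D = 446/3 and q_F = 347/3.
Total output Q = 446/3 + 347/3 = 793/3.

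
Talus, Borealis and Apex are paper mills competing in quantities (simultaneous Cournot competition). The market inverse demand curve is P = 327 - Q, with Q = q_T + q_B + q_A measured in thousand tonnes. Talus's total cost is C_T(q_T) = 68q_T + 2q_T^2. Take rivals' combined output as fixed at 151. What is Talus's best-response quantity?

18

With rivals' combined output fixed at 151, Talus's profit is π_T = (327 - 151 - q_T)q_T - (68q_T + 2q_T²) = (176 - q_T)q_T - (68q_T + 2q_T²).
∂π_T/∂q_T = 108 - 6q_T = 0, so q_T = 18.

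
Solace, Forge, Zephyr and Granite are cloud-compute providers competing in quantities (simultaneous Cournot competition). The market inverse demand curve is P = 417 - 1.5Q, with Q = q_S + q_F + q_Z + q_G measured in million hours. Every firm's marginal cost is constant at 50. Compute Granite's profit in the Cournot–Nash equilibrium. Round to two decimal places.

Each firm earns π_i = (417 - 1.5Q)q_i - 50q_i.
First-order condition (treating rivals' output as given): 367 - 3q_i - (3/2)·Σ_{j≠i} q_j = 0.
With identical firms every q_j equals q_i, so Σ_{j≠i} q_j = 3q_i and 367 = (15/2)q_i, giving q_i = 734/15.
Price P = 417 - (3/2)·195.7333 = 617/5.
Granite's profit: (617/5 - 50)·(734/15) = 3591.7067.

3591.71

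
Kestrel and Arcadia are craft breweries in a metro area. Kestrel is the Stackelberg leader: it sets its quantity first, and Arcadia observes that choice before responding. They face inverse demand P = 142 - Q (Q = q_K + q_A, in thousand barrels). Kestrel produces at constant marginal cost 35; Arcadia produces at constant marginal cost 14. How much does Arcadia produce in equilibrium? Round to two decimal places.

42.50

The follower Arcadia best-responds to any q_K: π_A = (142 - Q)q_A - 14q_A.
Follower FOC: 128 - q_K - 2q_A = 0, so q_A(q_K) = (128 - q_K)/2.
The leader anticipates this reaction. Substituting into P = 142 - Q gives P = 78 - (1/2)q_K, so π_K = (78 - (1/2)q_K)q_K - 35q_K.
The leader's first-order condition 43 - q_K = 0 yields q_K = 43.
Then q_A = (128 - 43)/2 = 85/2.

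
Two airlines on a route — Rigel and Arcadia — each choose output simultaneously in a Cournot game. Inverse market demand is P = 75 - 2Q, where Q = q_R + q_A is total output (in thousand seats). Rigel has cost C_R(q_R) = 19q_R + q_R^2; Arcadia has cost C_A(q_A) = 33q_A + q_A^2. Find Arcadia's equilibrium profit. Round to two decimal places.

57.42

Rigel's profit: π_R = (75 - 2Q)q_R - (19q_R + q_R²). Setting ∂π_R/∂q_R = 0: 56 - 6q_R - 2(q_A) = 0.
Arcadia's profit: π_A = (75 - 2Q)q_A - (33q_A + q_A²). Setting ∂π_A/∂q_A = 0: 42 - 6q_A - 2(q_R) = 0.
So q_R = (56 - 2q_A)/6 and q_A = (42 - 2q_R)/6.
Substituting one into the other gives q_R = 63/8 and q_A = 35/8.
Price P = 75 - 2·(49/4) = 101/2.
Arcadia's profit: (101/2)·(35/8) - 33·(35/8) - (35/8)² = 57.4219.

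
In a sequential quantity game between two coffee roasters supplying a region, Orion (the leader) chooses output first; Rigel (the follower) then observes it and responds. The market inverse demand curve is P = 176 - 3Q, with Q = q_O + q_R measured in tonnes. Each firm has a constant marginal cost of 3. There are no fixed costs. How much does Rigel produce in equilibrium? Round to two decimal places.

14.42

Solve by backward induction. Given q_O, the follower Rigel maximises π_R = (176 - 3q_O - 3q_R)q_R - 3q_R.
∂π_R/∂q_R = 173 - 3q_O - 6q_R = 0 gives the reaction function q_R = (173 - 3q_O)/6.
The leader anticipates this reaction. Substituting into P = 176 - 3Q gives P = 179/2 - (3/2)q_O, so π_O = (179/2 - (3/2)q_O)q_O - 3q_O.
Maximising: ∂π_O/∂q_O = 173/2 - 3q_O = 0, giving q_O = 173/6.
Then q_R = (173 - 3·(173/6))/6 = 173/12.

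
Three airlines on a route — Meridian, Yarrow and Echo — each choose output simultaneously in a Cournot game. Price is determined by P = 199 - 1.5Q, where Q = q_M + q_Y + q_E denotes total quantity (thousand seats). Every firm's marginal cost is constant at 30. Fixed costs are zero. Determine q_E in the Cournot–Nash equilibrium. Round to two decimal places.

28.17

A representative firm's profit is π_i = q_i(199 - 1.5Q) - 30q_i.
Setting ∂π_i/∂q_i = 0 with rivals' quantities fixed: 169 - 3q_i - (3/2)·Σ_{j≠i} q_j = 0.
By symmetry each firm produces the same amount; substituting Σ_{j≠i} q_j = 2q_i yields q_i = 169/6.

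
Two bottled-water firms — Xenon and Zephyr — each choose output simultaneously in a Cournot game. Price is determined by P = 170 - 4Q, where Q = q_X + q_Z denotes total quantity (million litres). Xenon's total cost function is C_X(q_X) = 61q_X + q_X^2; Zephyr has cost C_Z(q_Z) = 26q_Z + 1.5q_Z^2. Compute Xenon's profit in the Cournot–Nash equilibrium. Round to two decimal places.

219.63

Xenon's profit: π_X = (170 - 4Q)q_X - (61q_X + q_X²). Setting ∂π_X/∂q_X = 0: 109 - 10q_X - 4(q_Z) = 0.
Zephyr's profit: π_Z = (170 - 4Q)q_Z - (26q_Z + (3/2)q_Z²). Setting ∂π_Z/∂q_Z = 0: 144 - 11q_Z - 4(q_X) = 0.
So q_X = (109 - 4q_Z)/10 and q_Z = (144 - 4q_X)/11.
Solving the pair: q_X = 623/94, q_Z = 502/47.
Price P = 170 - 4·(1627/94) = 100.7660.
Xenon's profit: 100.7660·(623/94) - 61·(623/94) - (623/94)² = 219.6294.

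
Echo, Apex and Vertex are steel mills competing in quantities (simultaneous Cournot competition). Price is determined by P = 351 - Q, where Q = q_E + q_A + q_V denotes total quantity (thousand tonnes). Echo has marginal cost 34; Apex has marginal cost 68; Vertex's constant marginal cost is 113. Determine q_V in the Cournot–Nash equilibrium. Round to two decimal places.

28.50

Echo's profit: π_E = (351 - Q)q_E - (34q_E). Setting ∂π_E/∂q_E = 0: 317 - 2q_E - (q_A + q_V) = 0.
Apex's first-order condition: 283 - 2q_A - (q_E + q_V) = 0.
Vertex's first-order condition: 238 - 2q_V - (q_E + q_A) = 0.
Adding the 3 first-order conditions: 838 − 4Q = 0, so Q = 419/2.
Back-substituting: q_E = (317 − 419/2) = 215/2, q_A = (283 − 419/2) = 147/2, q_V = (238 − 419/2) = 57/2.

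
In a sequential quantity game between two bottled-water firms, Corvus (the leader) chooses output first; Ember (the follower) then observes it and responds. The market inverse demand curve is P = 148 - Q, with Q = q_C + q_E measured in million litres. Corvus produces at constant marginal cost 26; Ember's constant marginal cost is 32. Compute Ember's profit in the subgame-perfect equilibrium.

676

Solve by backward induction. Given q_C, the follower Ember maximises π_E = (148 - q_C - q_E)q_E - 32q_E.
∂π_E/∂q_E = 116 - q_C - 2q_E = 0 gives the reaction function q_E = (116 - q_C)/2.
Corvus substitutes q_E(q_C) into its own profit: π_C = q_C(148 - q_C - (116 - q_C)/2) - 26q_C = (90 - (1/2)q_C)q_C - 26q_C.
The leader's first-order condition 64 - q_C = 0 yields q_C = 64.
Then q_E = (116 - 64)/2 = 26.
Price P = 148 - 90 = 58.
Ember's profit: (58 - 32)·26 = 676.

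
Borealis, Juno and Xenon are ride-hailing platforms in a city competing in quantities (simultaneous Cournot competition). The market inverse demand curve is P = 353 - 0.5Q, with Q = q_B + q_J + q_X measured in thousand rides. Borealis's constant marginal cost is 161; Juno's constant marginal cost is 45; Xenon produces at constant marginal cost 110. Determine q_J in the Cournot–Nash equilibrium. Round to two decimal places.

244.50

Borealis's profit: π_B = (353 - 0.5Q)q_B - (161q_B). Setting ∂π_B/∂q_B = 0: 192 - q_B - (1/2)(q_J + q_X) = 0.
Juno's profit: π_J = (353 - 0.5Q)q_J - (45q_J). Setting ∂π_J/∂q_J = 0: 308 - q_J - (1/2)(q_B + q_X) = 0.
Xenon's first-order condition: 243 - q_X - (1/2)(q_B + q_J) = 0.
Adding the 3 first-order conditions: 743 − 2Q = 0, so Q = 743/2.
Back-substituting: q_B = (192 − 743/4)/(1/2) = 25/2, q_J = (308 − 743/4)/(1/2) = 489/2, q_X = (243 − 743/4)/(1/2) = 229/2.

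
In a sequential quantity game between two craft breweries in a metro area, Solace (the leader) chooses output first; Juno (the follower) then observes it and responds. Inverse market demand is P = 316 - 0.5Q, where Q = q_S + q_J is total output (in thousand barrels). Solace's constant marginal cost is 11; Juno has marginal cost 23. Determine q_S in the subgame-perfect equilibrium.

Solve by backward induction. Given q_S, the follower Juno maximises π_J = (316 - (1/2)q_S - (1/2)q_J)q_J - 23q_J.
Follower FOC: 293 - (1/2)q_S - q_J = 0, so q_J(q_S) = (293 - (1/2)q_S).
Solace substitutes q_J(q_S) into its own profit: π_S = q_S(316 - (1/2)q_S - (293 - (1/2)q_S)/2) - 11q_S = (339/2 - (1/4)q_S)q_S - 11q_S.
Maximising: ∂π_S/∂q_S = 317/2 - (1/2)q_S = 0, giving q_S = 317.
Then q_J = (293 - (1/2)·317) = 269/2.

317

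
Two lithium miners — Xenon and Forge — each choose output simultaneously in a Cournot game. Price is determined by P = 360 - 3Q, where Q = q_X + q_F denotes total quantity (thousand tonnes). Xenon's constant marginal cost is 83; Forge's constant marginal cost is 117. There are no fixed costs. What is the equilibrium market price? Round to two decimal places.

Xenon's profit: π_X = (360 - 3Q)q_X - (83q_X). Setting ∂π_X/∂q_X = 0: 277 - 6q_X - 3(q_F) = 0.
Forge's first-order condition: 243 - 6q_F - 3(q_X) = 0.
Best responses: q_X = (277 - 3q_F)/6, q_F = (243 - 3q_X)/6.
Solving the pair: q_X = 311/9, q_F = 209/9.
Total output Q = 520/9, so price P = 360 - 3·(520/9) = 560/3.

186.67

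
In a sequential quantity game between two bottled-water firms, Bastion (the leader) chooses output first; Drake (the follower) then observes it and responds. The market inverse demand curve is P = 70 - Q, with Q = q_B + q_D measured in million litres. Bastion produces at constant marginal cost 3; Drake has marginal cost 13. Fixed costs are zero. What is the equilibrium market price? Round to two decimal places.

The follower Drake best-responds to any q_B: π_D = (70 - Q)q_D - 13q_D.
∂π_D/∂q_D = 57 - q_B - 2q_D = 0 gives the reaction function q_D = (57 - q_B)/2.
Bastion substitutes q_D(q_B) into its own profit: π_B = q_B(70 - q_B - (57 - q_B)/2) - 3q_B = (83/2 - (1/2)q_B)q_B - 3q_B.
Maximising: ∂π_B/∂q_B = 77/2 - q_B = 0, giving q_B = 77/2.
Then q_D = (57 - 77/2)/2 = 37/4.
Total output Q = 191/4, so price P = 70 - 191/4 = 89/4.

22.25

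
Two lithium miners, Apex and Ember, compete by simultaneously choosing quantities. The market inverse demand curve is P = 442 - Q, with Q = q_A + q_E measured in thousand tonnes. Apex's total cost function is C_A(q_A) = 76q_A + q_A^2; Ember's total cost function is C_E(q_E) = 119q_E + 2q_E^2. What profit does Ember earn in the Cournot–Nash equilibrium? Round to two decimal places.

Apex's profit: π_A = (442 - Q)q_A - (76q_A + q_A²). Setting ∂π_A/∂q_A = 0: 366 - 4q_A - (q_E) = 0.
Ember's profit: π_E = (442 - Q)q_E - (119q_E + 2q_E²). Setting ∂π_E/∂q_E = 0: 323 - 6q_E - (q_A) = 0.
So q_A = (366 - q_E)/4 and q_E = (323 - q_A)/6.
Solving the pair: q_A = 1873/23, q_E = 926/23.
Price P = 442 - 121.6957 = 320.3043.
Ember's profit: 320.3043·(926/23) - 119·(926/23) - 2(926/23)² = 4862.8129.

4862.81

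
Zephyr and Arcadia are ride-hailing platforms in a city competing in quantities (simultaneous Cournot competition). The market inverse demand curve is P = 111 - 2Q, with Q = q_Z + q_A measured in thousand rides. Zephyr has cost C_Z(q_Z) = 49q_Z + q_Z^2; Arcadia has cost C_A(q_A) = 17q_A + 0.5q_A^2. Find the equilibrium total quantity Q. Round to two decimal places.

Zephyr's profit: π_Z = (111 - 2Q)q_Z - (49q_Z + q_Z²). Setting ∂π_Z/∂q_Z = 0: 62 - 6q_Z - 2(q_A) = 0.
Arcadia's profit: π_A = (111 - 2Q)q_A - (17q_A + (1/2)q_A²). Setting ∂π_A/∂q_A = 0: 94 - 5q_A - 2(q_Z) = 0.
Best responses: q_Z = (62 - 2q_A)/6, q_A = (94 - 2q_Z)/5.
Substituting one into the other gives q_Z = 61/13 and q_A = 220/13.
Total output Q = 61/13 + 220/13 = 281/13.

21.62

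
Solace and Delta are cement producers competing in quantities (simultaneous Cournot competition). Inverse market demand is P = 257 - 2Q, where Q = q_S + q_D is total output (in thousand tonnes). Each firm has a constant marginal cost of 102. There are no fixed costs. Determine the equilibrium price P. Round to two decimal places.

A representative firm's profit is π_i = q_i(257 - 2Q) - 102q_i.
Setting ∂π_i/∂q_i = 0 with rivals' quantities fixed: 155 - 4q_i - 2q_j = 0.
By symmetry each firm produces the same amount; substituting q_j = q_i yields q_i = 155/6.
Total output Q = 155/3, so price P = 257 - 2·(155/3) = 461/3.

153.67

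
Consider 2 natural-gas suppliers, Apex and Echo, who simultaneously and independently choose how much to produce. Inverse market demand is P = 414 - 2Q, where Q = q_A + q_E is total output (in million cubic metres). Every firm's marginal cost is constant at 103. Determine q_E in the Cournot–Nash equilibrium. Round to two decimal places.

A representative firm's profit is π_i = q_i(414 - 2Q) - 103q_i.
Setting ∂π_i/∂q_i = 0 with rivals' quantities fixed: 311 - 4q_i - 2q_j = 0.
By symmetry each firm produces the same amount; substituting q_j = q_i yields q_i = 311/6.

51.83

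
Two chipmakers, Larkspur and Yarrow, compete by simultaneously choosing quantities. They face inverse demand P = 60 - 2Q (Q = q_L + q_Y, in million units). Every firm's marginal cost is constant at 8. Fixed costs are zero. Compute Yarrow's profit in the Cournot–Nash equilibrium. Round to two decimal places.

A representative firm's profit is π_i = q_i(60 - 2Q) - 8q_i.
Setting ∂π_i/∂q_i = 0 with rivals' quantities fixed: 52 - 4q_i - 2q_j = 0.
With identical firms every q_j equals q_i, so q_j = q_i and 52 = 6q_i, giving q_i = 26/3.
Price P = 60 - 2·(52/3) = 76/3.
Yarrow's profit: (76/3 - 8)·(26/3) = 1352/9.

150.22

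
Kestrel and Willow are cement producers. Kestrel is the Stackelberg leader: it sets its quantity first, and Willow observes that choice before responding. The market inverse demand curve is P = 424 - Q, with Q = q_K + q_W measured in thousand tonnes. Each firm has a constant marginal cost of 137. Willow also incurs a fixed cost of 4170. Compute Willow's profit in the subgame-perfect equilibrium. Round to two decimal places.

The follower Willow best-responds to any q_K: π_W = (424 - Q)q_W - 137q_W.
Setting the follower's marginal profit to zero, 287 - q_K - 2q_W = 0, i.e. q_W = (287 - q_K)/2.
Kestrel substitutes q_W(q_K) into its own profit: π_K = q_K(424 - q_K - (287 - q_K)/2) - 137q_K = (561/2 - (1/2)q_K)q_K - 137q_K.
The leader's first-order condition 287/2 - q_K = 0 yields q_K = 287/2.
Then q_W = (287 - 287/2)/2 = 287/4.
Price P = 424 - 861/4 = 835/4.
Willow's profit: (835/4 - 137)·(287/4) - 4170 = 978.0625.

978.06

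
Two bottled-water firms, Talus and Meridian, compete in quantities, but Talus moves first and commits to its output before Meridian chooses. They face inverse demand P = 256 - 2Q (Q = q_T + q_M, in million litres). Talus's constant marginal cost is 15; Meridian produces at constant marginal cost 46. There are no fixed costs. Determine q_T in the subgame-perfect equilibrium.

The follower Meridian best-responds to any q_T: π_M = (256 - 2Q)q_M - 46q_M.
∂π_M/∂q_M = 210 - 2q_T - 4q_M = 0 gives the reaction function q_M = (210 - 2q_T)/4.
Talus substitutes q_M(q_T) into its own profit: π_T = q_T(256 - 2q_T - (210 - 2q_T)/2) - 15q_T = (151 - q_T)q_T - 15q_T.
Maximising: ∂π_T/∂q_T = 136 - 2q_T = 0, giving q_T = 68.
Then q_M = (210 - 2·68)/4 = 37/2.

68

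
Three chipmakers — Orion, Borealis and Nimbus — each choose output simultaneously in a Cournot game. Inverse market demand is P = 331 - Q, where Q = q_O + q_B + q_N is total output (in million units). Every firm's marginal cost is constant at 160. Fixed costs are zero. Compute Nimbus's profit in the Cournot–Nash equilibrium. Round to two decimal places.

1827.56

A representative firm's profit is π_i = q_i(331 - Q) - 160q_i.
First-order condition (treating rivals' output as given): 171 - 2q_i - Σ_{j≠i} q_j = 0.
With identical firms every q_j equals q_i, so Σ_{j≠i} q_j = 2q_i and 171 = 4q_i, giving q_i = 171/4.
Price P = 331 - 513/4 = 811/4.
Nimbus's profit: (811/4 - 160)·(171/4) = 1827.5625.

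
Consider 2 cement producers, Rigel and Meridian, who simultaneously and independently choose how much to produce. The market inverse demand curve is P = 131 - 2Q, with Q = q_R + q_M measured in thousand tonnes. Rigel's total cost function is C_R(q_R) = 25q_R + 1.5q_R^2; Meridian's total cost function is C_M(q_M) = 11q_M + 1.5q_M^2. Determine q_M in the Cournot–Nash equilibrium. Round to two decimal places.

13.96

Rigel's profit: π_R = (131 - 2Q)q_R - (25q_R + (3/2)q_R²). Setting ∂π_R/∂q_R = 0: 106 - 7q_R - 2(q_M) = 0.
Meridian's first-order condition: 120 - 7q_M - 2(q_R) = 0.
So q_R = (106 - 2q_M)/7 and q_M = (120 - 2q_R)/7.
Solving the pair: q_R = 502/45, q_M = 628/45.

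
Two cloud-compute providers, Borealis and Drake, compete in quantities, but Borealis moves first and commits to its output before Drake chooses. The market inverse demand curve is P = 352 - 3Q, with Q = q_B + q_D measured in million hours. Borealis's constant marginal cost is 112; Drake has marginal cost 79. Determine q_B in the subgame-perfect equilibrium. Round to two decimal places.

34.50

The follower Drake best-responds to any q_B: π_D = (352 - 3Q)q_D - 79q_D.
Follower FOC: 273 - 3q_B - 6q_D = 0, so q_D(q_B) = (273 - 3q_B)/6.
The leader anticipates this reaction. Substituting into P = 352 - 3Q gives P = 431/2 - (3/2)q_B, so π_B = (431/2 - (3/2)q_B)q_B - 112q_B.
Maximising: ∂π_B/∂q_B = 207/2 - 3q_B = 0, giving q_B = 69/2.
Then q_D = (273 - 3·(69/2))/6 = 113/4.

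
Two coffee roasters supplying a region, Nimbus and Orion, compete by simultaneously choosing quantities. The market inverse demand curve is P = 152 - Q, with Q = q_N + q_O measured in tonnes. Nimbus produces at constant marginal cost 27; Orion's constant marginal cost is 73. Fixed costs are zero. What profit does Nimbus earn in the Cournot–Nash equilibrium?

3249

Nimbus's profit: π_N = (152 - Q)q_N - (27q_N). Setting ∂π_N/∂q_N = 0: 125 - 2q_N - (q_O) = 0.
Orion's profit: π_O = (152 - Q)q_O - (73q_O). Setting ∂π_O/∂q_O = 0: 79 - 2q_O - (q_N) = 0.
Rearranging gives the reaction functions q_N = (125 - q_O)/2 and q_O = (79 - q_N)/2.
Solving the pair: q_N = 57, q_O = 11.
Price P = 152 - 68 = 84.
Nimbus's profit: (84 - 27)·57 = 3249.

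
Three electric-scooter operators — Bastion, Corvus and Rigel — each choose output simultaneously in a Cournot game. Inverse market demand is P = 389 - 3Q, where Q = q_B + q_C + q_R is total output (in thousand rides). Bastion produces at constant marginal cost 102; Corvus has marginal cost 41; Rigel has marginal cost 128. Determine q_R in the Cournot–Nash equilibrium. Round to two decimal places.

Bastion's profit: π_B = (389 - 3Q)q_B - (102q_B). Setting ∂π_B/∂q_B = 0: 287 - 6q_B - 3(q_C + q_R) = 0.
Corvus's profit: π_C = (389 - 3Q)q_C - (41q_C). Setting ∂π_C/∂q_C = 0: 348 - 6q_C - 3(q_B + q_R) = 0.
Rigel's first-order condition: 261 - 6q_R - 3(q_B + q_C) = 0.
Adding the 3 first-order conditions: 896 − 12Q = 0, so Q = 224/3.
Back-substituting: q_B = (287 − 224)/3 = 21, q_C = (348 − 224)/3 = 124/3, q_R = (261 − 224)/3 = 37/3.

12.33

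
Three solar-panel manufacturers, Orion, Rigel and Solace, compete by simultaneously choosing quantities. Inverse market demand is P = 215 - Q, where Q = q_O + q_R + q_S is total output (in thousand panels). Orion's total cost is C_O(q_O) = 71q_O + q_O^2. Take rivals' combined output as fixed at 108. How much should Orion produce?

With rivals' combined output fixed at 108, Orion's profit is π_O = (215 - 108 - q_O)q_O - (71q_O + q_O²) = (107 - q_O)q_O - (71q_O + q_O²).
∂π_O/∂q_O = 36 - 4q_O = 0, so q_O = 9.

9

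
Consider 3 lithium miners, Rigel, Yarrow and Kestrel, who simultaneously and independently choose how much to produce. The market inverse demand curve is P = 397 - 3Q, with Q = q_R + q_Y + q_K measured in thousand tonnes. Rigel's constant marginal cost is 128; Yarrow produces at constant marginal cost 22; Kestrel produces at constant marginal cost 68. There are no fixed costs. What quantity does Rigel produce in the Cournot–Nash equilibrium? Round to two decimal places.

Rigel's profit: π_R = (397 - 3Q)q_R - (128q_R). Setting ∂π_R/∂q_R = 0: 269 - 6q_R - 3(q_Y + q_K) = 0.
Yarrow's first-order condition: 375 - 6q_Y - 3(q_R + q_K) = 0.
Kestrel's profit: π_K = (397 - 3Q)q_K - (68q_K). Setting ∂π_K/∂q_K = 0: 329 - 6q_K - 3(q_R + q_Y) = 0.
Adding the 3 first-order conditions: 973 − 12Q = 0, so Q = 973/12.
Back-substituting: q_R = (269 − 973/4)/3 = 103/12, q_Y = (375 − 973/4)/3 = 527/12, q_K = (329 − 973/4)/3 = 343/12.

8.58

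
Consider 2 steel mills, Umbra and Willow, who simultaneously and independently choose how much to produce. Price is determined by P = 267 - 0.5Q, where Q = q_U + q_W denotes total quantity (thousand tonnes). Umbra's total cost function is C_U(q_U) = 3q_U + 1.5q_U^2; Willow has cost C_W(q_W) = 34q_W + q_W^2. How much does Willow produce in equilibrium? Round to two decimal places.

68.09

Umbra's profit: π_U = (267 - 0.5Q)q_U - (3q_U + (3/2)q_U²). Setting ∂π_U/∂q_U = 0: 264 - 4q_U - (1/2)(q_W) = 0.
Willow's first-order condition: 233 - 3q_W - (1/2)(q_U) = 0.
Rearranging gives the reaction functions q_U = (264 - (1/2)q_W)/4 and q_W = (233 - (1/2)q_U)/3.
Substituting one into the other gives q_U = 57.4894 and q_W = 68.0851.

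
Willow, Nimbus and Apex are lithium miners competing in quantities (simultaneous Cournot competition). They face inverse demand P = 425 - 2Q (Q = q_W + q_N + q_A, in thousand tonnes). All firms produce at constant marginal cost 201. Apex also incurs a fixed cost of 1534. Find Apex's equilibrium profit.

34

A representative firm's profit is π_i = q_i(425 - 2Q) - 201q_i.
First-order condition (treating rivals' output as given): 224 - 4q_i - 2·Σ_{j≠i} q_j = 0.
With identical firms every q_j equals q_i, so Σ_{j≠i} q_j = 2q_i and 224 = 8q_i, giving q_i = 28.
Price P = 425 - 2·84 = 257.
Apex's profit: (257 - 201)·28 - 1534 = 34.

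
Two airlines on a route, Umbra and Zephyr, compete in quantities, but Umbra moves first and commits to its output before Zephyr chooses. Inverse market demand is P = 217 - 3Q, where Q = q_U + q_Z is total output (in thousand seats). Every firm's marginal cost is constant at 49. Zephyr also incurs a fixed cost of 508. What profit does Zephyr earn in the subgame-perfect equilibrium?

80

Solve by backward induction. Given q_U, the follower Zephyr maximises π_Z = (217 - 3q_U - 3q_Z)q_Z - 49q_Z.
∂π_Z/∂q_Z = 168 - 3q_U - 6q_Z = 0 gives the reaction function q_Z = (168 - 3q_U)/6.
The leader anticipates this reaction. Substituting into P = 217 - 3Q gives P = 133 - (3/2)q_U, so π_U = (133 - (3/2)q_U)q_U - 49q_U.
Maximising: ∂π_U/∂q_U = 84 - 3q_U = 0, giving q_U = 28.
Then q_Z = (168 - 3·28)/6 = 14.
Price P = 217 - 3·42 = 91.
Zephyr's profit: (91 - 49)·14 - 508 = 80.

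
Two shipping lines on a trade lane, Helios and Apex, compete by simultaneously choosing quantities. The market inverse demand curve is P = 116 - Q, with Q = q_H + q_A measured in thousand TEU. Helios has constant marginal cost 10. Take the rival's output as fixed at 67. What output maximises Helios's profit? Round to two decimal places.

19.50

With the rival's output fixed at 67, Helios's profit is π_H = (116 - 67 - q_H)q_H - (10q_H) = (49 - q_H)q_H - (10q_H).
∂π_H/∂q_H = 39 - 2q_H = 0, so q_H = 39/2.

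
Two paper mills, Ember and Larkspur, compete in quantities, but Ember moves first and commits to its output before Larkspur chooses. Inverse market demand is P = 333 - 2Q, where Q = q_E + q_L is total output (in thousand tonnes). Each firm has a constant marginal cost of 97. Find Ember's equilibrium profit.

The follower Larkspur best-responds to any q_E: π_L = (333 - 2Q)q_L - 97q_L.
Follower FOC: 236 - 2q_E - 4q_L = 0, so q_L(q_E) = (236 - 2q_E)/4.
The leader anticipates this reaction. Substituting into P = 333 - 2Q gives P = 215 - q_E, so π_E = (215 - q_E)q_E - 97q_E.
Leader FOC: 118 - 2q_E = 0, so q_E = 59.
Then q_L = (236 - 2·59)/4 = 59/2.
Price P = 333 - 2·(177/2) = 156.
Ember's profit: (156 - 97)·59 = 3481.

3481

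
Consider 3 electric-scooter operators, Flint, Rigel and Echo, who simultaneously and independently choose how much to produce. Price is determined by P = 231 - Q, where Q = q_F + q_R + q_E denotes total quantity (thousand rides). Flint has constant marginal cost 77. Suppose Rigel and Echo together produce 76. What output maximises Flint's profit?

39

With rivals' combined output fixed at 76, Flint's profit is π_F = (231 - 76 - q_F)q_F - (77q_F) = (155 - q_F)q_F - (77q_F).
∂π_F/∂q_F = 78 - 2q_F = 0, so q_F = 39.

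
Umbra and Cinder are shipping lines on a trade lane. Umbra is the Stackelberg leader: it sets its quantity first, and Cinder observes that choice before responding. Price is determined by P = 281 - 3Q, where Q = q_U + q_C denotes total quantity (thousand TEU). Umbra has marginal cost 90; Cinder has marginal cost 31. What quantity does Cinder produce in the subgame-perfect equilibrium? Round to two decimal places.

30.67

Solve by backward induction. Given q_U, the follower Cinder maximises π_C = (281 - 3q_U - 3q_C)q_C - 31q_C.
Setting the follower's marginal profit to zero, 250 - 3q_U - 6q_C = 0, i.e. q_C = (250 - 3q_U)/6.
The leader anticipates this reaction. Substituting into P = 281 - 3Q gives P = 156 - (3/2)q_U, so π_U = (156 - (3/2)q_U)q_U - 90q_U.
Leader FOC: 66 - 3q_U = 0, so q_U = 22.
Then q_C = (250 - 3·22)/6 = 92/3.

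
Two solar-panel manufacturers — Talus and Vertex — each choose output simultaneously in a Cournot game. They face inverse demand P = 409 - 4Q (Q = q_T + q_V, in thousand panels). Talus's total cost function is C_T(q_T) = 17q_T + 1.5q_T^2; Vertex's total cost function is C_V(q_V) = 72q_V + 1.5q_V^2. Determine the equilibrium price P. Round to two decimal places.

Talus's profit: π_T = (409 - 4Q)q_T - (17q_T + (3/2)q_T²). Setting ∂π_T/∂q_T = 0: 392 - 11q_T - 4(q_V) = 0.
Vertex's first-order condition: 337 - 11q_V - 4(q_T) = 0.
Rearranging gives the reaction functions q_T = (392 - 4q_V)/11 and q_V = (337 - 4q_T)/11.
Substituting one into the other gives q_T = 988/35 and q_V = 713/35.
Total output Q = 243/5, so price P = 409 - 4·(243/5) = 1073/5.

214.60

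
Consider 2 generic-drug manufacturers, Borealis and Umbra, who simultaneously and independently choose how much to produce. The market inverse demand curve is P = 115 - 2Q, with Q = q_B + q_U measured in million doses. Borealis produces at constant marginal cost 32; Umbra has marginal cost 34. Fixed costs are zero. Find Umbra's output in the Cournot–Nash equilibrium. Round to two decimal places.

Borealis's profit: π_B = (115 - 2Q)q_B - (32q_B). Setting ∂π_B/∂q_B = 0: 83 - 4q_B - 2(q_U) = 0.
Umbra's profit: π_U = (115 - 2Q)q_U - (34q_U). Setting ∂π_U/∂q_U = 0: 81 - 4q_U - 2(q_B) = 0.
Rearranging gives the reaction functions q_B = (83 - 2q_U)/4 and q_U = (81 - 2q_B)/4.
Solving the pair: q_B = 85/6, q_U = 79/6.

13.17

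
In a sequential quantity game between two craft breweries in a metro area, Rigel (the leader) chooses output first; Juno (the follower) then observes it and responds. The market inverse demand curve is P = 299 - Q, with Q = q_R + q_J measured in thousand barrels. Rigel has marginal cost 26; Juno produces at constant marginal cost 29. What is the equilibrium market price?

Solve by backward induction. Given q_R, the follower Juno maximises π_J = (299 - q_R - q_J)q_J - 29q_J.
∂π_J/∂q_J = 270 - q_R - 2q_J = 0 gives the reaction function q_J = (270 - q_R)/2.
The leader anticipates this reaction. Substituting into P = 299 - Q gives P = 164 - (1/2)q_R, so π_R = (164 - (1/2)q_R)q_R - 26q_R.
Maximising: ∂π_R/∂q_R = 138 - q_R = 0, giving q_R = 138.
Then q_J = (270 - 138)/2 = 66.
Total output Q = 204, so price P = 299 - 204 = 95.

95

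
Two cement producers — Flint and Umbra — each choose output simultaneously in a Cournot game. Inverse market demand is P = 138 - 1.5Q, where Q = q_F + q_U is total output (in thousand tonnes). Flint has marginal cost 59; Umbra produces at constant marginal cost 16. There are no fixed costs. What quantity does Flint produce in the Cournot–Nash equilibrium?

Flint's profit: π_F = (138 - 1.5Q)q_F - (59q_F). Setting ∂π_F/∂q_F = 0: 79 - 3q_F - (3/2)(q_U) = 0.
Umbra's first-order condition: 122 - 3q_U - (3/2)(q_F) = 0.
Best responses: q_F = (79 - (3/2)q_U)/3, q_U = (122 - (3/2)q_F)/3.
Solving the pair: q_F = 8, q_U = 110/3.

8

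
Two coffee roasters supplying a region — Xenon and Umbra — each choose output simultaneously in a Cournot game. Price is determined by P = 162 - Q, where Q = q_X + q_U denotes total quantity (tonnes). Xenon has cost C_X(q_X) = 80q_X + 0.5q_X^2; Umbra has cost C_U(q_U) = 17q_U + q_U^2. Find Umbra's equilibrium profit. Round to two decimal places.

Xenon's profit: π_X = (162 - Q)q_X - (80q_X + (1/2)q_X²). Setting ∂π_X/∂q_X = 0: 82 - 3q_X - (q_U) = 0.
Umbra's profit: π_U = (162 - Q)q_U - (17q_U + q_U²). Setting ∂π_U/∂q_U = 0: 145 - 4q_U - (q_X) = 0.
So q_X = (82 - q_U)/3 and q_U = (145 - q_X)/4.
Solving the pair: q_X = 183/11, q_U = 353/11.
Price P = 162 - 536/11 = 1246/11.
Umbra's profit: (1246/11)·(353/11) - 17·(353/11) - (353/11)² = 2059.6529.

2059.65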